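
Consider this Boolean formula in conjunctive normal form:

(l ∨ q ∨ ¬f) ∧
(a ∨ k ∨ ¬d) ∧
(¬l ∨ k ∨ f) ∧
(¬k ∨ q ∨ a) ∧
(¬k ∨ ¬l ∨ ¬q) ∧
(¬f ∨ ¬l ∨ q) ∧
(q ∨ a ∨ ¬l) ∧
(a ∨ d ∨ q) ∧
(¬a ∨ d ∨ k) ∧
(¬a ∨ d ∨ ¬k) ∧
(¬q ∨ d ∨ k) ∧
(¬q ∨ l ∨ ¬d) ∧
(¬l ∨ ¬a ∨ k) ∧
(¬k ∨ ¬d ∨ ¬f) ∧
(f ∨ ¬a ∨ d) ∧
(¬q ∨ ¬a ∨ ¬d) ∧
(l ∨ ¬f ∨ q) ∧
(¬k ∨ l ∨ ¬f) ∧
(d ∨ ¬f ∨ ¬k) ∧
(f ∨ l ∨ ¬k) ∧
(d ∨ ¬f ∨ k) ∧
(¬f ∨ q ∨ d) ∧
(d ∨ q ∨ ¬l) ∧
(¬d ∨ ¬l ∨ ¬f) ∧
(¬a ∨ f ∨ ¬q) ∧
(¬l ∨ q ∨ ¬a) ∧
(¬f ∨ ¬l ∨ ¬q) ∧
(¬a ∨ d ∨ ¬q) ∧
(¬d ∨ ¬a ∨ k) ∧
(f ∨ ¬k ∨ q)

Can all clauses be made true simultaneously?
No

No, the formula is not satisfiable.

No assignment of truth values to the variables can make all 30 clauses true simultaneously.

The formula is UNSAT (unsatisfiable).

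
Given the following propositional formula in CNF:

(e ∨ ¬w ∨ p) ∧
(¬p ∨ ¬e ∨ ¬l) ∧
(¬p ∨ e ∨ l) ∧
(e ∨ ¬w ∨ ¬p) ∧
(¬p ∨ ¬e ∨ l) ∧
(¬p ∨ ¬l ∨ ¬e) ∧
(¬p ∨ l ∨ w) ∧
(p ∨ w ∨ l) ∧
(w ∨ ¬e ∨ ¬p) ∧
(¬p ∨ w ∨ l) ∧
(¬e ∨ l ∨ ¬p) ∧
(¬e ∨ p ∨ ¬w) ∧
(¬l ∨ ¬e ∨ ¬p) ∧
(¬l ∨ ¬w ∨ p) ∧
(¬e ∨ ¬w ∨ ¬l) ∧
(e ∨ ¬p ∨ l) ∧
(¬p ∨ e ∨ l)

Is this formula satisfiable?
Yes

Yes, the formula is satisfiable.

One satisfying assignment is: l=True, w=False, p=True, e=False

Verification: With this assignment, all 17 clauses evaluate to true.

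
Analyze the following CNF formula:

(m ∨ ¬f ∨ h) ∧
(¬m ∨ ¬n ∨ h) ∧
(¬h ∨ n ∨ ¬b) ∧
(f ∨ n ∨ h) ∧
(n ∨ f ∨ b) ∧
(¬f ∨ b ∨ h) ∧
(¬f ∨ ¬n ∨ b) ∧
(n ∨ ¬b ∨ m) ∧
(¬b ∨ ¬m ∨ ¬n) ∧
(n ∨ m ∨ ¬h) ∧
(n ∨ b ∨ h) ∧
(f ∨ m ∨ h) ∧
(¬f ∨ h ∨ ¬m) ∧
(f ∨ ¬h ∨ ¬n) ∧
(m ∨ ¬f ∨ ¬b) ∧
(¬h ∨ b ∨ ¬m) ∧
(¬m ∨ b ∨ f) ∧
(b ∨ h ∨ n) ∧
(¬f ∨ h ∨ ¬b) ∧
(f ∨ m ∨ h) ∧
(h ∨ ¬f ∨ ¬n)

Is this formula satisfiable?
No

No, the formula is not satisfiable.

No assignment of truth values to the variables can make all 21 clauses true simultaneously.

The formula is UNSAT (unsatisfiable).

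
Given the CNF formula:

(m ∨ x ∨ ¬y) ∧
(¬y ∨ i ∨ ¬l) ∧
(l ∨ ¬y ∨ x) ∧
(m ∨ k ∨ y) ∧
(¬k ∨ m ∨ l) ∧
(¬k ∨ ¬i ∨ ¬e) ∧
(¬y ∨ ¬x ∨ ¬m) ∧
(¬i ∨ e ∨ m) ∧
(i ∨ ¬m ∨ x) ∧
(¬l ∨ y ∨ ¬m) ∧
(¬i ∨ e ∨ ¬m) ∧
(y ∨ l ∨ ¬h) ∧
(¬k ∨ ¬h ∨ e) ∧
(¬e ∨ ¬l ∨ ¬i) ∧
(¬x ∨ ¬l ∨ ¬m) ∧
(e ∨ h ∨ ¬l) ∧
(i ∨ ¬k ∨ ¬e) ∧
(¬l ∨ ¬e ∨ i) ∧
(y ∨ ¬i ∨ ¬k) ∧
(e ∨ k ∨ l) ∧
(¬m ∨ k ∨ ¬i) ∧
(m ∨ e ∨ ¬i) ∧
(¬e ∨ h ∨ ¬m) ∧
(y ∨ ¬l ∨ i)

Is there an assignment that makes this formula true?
Yes

Yes, the formula is satisfiable.

One satisfying assignment is: x=True, m=False, h=False, i=False, y=True, k=False, l=False, e=True

Verification: With this assignment, all 24 clauses evaluate to true.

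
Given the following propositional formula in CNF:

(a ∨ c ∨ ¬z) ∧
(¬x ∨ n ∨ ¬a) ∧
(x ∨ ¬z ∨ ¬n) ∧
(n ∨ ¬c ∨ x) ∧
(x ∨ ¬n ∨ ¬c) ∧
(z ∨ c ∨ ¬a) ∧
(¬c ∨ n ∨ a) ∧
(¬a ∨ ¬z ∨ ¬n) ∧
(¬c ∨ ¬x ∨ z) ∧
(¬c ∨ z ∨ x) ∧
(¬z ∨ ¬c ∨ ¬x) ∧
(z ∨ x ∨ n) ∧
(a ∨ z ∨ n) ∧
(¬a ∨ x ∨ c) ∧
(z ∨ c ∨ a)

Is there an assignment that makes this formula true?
No

No, the formula is not satisfiable.

No assignment of truth values to the variables can make all 15 clauses true simultaneously.

The formula is UNSAT (unsatisfiable).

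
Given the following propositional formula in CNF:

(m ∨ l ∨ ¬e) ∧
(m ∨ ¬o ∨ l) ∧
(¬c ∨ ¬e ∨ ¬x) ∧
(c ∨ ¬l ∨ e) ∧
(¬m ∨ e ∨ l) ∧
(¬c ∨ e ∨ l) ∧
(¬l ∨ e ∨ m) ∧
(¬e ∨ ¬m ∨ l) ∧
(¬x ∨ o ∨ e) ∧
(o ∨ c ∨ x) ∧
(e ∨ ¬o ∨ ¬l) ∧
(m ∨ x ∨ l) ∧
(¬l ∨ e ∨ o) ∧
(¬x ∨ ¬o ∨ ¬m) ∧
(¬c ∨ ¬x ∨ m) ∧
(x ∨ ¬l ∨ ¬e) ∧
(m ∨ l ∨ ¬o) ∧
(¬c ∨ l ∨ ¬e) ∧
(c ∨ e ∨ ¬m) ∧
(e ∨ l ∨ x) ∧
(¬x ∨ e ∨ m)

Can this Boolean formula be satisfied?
Yes

Yes, the formula is satisfiable.

One satisfying assignment is: m=False, o=True, l=True, x=True, c=False, e=True

Verification: With this assignment, all 21 clauses evaluate to true.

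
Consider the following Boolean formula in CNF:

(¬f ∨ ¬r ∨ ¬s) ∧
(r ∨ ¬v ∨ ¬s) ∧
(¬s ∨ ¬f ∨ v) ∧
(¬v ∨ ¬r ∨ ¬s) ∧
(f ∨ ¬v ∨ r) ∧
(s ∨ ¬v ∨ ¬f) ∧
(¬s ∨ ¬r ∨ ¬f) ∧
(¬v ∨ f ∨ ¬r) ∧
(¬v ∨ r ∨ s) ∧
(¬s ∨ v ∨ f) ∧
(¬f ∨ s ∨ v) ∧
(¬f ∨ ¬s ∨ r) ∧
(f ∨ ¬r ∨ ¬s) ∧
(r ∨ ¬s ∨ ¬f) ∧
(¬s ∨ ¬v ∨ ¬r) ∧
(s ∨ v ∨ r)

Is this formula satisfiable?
Yes

Yes, the formula is satisfiable.

One satisfying assignment is: s=False, f=False, r=True, v=False

Verification: With this assignment, all 16 clauses evaluate to true.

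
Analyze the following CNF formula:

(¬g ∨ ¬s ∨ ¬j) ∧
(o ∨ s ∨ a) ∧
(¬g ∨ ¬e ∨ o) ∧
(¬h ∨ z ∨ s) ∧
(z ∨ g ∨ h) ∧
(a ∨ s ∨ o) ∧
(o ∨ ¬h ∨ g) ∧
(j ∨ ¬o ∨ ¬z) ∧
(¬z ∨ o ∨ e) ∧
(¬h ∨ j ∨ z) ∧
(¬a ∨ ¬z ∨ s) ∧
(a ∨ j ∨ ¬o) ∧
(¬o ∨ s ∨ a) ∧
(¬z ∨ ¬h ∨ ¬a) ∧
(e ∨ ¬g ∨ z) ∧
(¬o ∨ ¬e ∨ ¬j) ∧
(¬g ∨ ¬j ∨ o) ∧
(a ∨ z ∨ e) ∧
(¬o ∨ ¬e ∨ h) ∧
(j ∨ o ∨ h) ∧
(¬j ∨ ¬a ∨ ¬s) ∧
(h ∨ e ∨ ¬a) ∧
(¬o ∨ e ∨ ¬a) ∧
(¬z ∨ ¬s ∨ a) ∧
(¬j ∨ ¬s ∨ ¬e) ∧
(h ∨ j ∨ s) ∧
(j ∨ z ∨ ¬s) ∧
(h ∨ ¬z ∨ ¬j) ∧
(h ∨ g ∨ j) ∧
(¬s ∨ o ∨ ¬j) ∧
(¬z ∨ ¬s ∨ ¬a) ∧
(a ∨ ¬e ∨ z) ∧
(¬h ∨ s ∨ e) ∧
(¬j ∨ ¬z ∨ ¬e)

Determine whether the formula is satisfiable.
No

No, the formula is not satisfiable.

No assignment of truth values to the variables can make all 34 clauses true simultaneously.

The formula is UNSAT (unsatisfiable).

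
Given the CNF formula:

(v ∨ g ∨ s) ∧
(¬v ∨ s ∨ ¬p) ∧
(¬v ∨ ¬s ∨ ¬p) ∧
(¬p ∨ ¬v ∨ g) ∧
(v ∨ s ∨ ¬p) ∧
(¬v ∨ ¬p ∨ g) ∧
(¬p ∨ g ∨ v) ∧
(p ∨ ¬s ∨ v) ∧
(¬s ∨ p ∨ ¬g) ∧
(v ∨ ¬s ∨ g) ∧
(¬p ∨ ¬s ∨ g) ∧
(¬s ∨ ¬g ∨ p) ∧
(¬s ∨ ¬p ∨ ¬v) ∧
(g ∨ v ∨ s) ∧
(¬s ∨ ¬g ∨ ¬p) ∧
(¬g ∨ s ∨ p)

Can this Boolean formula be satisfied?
Yes

Yes, the formula is satisfiable.

One satisfying assignment is: g=False, v=True, p=False, s=False

Verification: With this assignment, all 16 clauses evaluate to true.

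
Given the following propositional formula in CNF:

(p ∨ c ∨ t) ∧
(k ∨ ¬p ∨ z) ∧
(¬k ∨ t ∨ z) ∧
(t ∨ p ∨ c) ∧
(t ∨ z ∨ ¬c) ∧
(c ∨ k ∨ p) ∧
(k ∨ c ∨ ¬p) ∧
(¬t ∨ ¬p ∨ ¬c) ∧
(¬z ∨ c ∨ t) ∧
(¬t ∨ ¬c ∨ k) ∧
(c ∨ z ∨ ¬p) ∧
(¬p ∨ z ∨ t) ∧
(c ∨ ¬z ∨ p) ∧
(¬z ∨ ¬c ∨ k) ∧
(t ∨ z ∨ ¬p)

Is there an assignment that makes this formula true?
Yes

Yes, the formula is satisfiable.

One satisfying assignment is: p=False, k=True, t=True, z=False, c=False

Verification: With this assignment, all 15 clauses evaluate to true.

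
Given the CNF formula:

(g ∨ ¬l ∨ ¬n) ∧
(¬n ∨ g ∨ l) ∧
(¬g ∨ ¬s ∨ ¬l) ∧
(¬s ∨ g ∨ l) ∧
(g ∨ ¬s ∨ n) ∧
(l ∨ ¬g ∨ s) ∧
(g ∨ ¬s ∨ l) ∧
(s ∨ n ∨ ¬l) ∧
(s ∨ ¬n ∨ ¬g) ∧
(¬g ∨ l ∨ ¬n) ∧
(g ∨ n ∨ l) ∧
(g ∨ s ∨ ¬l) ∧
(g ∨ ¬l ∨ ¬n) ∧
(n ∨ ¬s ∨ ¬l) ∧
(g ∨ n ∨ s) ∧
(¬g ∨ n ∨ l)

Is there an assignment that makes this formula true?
No

No, the formula is not satisfiable.

No assignment of truth values to the variables can make all 16 clauses true simultaneously.

The formula is UNSAT (unsatisfiable).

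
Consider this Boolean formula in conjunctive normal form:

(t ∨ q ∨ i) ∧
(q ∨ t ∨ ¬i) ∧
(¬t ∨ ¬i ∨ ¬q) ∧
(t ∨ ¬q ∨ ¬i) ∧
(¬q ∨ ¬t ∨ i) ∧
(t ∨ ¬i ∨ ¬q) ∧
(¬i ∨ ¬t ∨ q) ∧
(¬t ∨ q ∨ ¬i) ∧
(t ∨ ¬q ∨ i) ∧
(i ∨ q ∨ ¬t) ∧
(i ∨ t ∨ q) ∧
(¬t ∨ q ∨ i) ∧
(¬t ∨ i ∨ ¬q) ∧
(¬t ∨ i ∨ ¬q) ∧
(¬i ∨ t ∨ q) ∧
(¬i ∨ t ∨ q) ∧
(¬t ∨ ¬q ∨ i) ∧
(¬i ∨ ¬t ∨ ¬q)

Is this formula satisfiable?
No

No, the formula is not satisfiable.

No assignment of truth values to the variables can make all 18 clauses true simultaneously.

The formula is UNSAT (unsatisfiable).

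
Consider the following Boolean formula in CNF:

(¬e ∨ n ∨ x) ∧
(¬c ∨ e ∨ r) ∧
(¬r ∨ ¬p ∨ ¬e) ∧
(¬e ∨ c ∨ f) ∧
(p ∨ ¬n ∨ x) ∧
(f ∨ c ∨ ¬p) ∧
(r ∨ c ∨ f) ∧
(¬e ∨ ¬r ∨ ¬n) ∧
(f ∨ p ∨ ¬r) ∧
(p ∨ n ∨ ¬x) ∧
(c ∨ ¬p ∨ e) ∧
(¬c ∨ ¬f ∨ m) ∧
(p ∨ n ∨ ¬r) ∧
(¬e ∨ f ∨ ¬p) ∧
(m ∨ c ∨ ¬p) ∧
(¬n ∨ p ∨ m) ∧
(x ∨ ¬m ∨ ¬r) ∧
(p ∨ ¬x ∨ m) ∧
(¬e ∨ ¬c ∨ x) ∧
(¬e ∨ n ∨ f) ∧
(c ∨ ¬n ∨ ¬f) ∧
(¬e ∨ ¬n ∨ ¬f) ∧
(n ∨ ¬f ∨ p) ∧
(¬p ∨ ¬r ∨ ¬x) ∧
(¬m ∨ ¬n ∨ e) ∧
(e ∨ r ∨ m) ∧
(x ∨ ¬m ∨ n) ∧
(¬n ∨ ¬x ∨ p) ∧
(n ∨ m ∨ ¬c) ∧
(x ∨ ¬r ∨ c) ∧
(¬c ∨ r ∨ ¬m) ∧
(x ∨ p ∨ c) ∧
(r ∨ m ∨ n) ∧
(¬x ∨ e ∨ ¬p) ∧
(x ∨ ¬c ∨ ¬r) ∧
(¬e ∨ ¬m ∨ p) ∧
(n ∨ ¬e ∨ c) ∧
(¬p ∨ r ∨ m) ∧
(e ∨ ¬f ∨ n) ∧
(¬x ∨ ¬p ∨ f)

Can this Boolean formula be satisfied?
No

No, the formula is not satisfiable.

No assignment of truth values to the variables can make all 40 clauses true simultaneously.

The formula is UNSAT (unsatisfiable).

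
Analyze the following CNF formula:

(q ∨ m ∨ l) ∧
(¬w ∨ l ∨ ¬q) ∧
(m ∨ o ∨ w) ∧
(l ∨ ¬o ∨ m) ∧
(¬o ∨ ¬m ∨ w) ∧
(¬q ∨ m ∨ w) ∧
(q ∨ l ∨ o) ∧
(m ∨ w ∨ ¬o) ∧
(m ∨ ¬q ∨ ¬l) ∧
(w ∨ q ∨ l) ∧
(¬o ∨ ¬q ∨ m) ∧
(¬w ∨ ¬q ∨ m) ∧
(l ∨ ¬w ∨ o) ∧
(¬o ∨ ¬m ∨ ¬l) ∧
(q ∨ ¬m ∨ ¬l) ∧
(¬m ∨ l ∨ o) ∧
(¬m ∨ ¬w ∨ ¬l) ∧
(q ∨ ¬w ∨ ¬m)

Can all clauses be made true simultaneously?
Yes

Yes, the formula is satisfiable.

One satisfying assignment is: o=True, q=False, l=True, m=False, w=True

Verification: With this assignment, all 18 clauses evaluate to true.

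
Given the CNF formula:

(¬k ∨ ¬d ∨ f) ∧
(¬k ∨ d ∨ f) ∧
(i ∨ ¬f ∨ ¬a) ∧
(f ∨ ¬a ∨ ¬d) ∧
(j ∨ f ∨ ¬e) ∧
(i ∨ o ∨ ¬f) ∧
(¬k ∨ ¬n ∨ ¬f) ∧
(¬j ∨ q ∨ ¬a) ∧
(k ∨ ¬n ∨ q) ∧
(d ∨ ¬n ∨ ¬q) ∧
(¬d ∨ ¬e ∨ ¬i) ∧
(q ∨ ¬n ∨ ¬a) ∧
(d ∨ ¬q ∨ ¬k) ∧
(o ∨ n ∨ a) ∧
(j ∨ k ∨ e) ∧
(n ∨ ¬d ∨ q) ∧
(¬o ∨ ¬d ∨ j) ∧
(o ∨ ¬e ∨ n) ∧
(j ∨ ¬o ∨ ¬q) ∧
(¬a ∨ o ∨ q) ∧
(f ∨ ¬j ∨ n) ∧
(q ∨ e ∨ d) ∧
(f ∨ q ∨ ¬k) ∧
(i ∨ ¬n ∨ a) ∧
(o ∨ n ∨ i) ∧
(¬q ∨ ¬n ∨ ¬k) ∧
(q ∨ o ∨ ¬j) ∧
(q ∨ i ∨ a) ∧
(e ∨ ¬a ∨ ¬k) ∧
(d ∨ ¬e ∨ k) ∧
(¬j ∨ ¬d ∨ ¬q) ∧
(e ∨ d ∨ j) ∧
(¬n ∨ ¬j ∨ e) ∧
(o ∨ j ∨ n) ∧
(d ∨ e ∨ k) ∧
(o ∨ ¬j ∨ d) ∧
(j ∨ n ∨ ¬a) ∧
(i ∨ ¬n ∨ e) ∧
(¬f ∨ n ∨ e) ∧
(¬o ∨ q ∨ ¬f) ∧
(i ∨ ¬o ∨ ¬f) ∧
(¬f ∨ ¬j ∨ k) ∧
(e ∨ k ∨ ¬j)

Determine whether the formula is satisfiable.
No

No, the formula is not satisfiable.

No assignment of truth values to the variables can make all 43 clauses true simultaneously.

The formula is UNSAT (unsatisfiable).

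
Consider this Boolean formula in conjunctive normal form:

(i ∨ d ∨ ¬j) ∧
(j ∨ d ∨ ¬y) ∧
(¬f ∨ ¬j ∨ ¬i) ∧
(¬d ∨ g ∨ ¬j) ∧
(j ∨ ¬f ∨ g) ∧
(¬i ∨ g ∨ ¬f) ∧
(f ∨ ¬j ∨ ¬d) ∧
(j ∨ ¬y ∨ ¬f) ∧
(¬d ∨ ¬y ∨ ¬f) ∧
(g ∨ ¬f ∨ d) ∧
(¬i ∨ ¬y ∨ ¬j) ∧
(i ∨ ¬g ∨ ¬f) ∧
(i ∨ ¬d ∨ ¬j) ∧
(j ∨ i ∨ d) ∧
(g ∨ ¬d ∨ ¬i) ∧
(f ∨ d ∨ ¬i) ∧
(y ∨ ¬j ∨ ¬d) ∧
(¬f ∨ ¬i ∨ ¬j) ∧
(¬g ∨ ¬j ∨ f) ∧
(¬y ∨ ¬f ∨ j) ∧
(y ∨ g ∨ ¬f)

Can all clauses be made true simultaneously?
Yes

Yes, the formula is satisfiable.

One satisfying assignment is: i=False, y=False, f=False, d=True, g=False, j=False

Verification: With this assignment, all 21 clauses evaluate to true.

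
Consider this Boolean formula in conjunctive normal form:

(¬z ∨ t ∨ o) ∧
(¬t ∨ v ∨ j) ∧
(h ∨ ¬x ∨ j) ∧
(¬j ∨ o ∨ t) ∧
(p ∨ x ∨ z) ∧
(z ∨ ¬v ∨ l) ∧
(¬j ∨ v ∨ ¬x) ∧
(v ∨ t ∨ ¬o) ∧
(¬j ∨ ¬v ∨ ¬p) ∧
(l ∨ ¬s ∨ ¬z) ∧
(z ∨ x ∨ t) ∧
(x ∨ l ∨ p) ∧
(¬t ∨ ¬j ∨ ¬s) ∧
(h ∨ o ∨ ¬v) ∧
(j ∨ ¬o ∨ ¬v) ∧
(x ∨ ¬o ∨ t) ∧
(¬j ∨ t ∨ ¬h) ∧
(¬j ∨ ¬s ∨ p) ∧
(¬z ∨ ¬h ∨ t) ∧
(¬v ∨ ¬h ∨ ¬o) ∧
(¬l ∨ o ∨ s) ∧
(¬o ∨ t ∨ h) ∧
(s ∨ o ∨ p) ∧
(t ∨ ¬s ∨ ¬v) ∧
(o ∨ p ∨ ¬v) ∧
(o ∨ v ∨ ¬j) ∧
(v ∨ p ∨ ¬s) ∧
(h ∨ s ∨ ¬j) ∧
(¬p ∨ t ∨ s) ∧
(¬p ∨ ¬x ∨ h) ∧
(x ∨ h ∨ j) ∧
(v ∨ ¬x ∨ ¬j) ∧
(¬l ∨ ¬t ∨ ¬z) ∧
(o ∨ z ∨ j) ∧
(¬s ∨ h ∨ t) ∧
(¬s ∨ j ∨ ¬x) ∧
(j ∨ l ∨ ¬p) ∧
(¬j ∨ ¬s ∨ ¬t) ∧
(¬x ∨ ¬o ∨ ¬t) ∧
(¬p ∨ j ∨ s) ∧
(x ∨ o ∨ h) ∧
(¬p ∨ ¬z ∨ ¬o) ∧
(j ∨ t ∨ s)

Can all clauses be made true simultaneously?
Yes

Yes, the formula is satisfiable.

One satisfying assignment is: t=True, v=False, j=True, x=False, l=True, s=False, p=True, o=True, z=False, h=True

Verification: With this assignment, all 43 clauses evaluate to true.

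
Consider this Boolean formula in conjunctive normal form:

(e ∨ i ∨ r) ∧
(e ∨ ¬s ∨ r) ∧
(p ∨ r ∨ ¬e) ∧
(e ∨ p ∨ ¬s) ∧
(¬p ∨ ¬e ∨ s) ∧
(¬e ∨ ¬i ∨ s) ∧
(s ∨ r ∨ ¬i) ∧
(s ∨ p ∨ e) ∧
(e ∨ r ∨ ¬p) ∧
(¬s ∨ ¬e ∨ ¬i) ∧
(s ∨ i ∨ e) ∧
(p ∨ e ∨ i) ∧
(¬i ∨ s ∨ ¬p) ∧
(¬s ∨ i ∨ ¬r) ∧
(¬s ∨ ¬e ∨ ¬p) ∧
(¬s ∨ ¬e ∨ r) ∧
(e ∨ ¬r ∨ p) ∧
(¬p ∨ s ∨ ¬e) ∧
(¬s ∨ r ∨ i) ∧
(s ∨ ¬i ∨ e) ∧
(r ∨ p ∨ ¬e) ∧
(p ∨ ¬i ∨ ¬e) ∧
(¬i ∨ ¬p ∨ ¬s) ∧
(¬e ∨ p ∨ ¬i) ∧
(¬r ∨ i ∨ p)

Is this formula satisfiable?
No

No, the formula is not satisfiable.

No assignment of truth values to the variables can make all 25 clauses true simultaneously.

The formula is UNSAT (unsatisfiable).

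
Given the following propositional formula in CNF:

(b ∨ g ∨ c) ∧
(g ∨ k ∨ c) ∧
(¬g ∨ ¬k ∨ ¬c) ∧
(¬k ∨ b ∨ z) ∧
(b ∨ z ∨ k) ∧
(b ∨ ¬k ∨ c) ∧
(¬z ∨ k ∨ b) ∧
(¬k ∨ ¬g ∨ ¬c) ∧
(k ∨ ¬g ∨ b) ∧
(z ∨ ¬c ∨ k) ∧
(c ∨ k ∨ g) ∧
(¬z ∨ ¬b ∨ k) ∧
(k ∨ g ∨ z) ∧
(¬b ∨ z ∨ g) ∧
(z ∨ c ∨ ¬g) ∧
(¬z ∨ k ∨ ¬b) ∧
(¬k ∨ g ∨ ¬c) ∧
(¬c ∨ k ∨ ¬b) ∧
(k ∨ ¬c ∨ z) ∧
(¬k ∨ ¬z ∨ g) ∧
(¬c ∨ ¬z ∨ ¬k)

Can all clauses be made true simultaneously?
Yes

Yes, the formula is satisfiable.

One satisfying assignment is: c=False, k=True, z=True, g=True, b=True

Verification: With this assignment, all 21 clauses evaluate to true.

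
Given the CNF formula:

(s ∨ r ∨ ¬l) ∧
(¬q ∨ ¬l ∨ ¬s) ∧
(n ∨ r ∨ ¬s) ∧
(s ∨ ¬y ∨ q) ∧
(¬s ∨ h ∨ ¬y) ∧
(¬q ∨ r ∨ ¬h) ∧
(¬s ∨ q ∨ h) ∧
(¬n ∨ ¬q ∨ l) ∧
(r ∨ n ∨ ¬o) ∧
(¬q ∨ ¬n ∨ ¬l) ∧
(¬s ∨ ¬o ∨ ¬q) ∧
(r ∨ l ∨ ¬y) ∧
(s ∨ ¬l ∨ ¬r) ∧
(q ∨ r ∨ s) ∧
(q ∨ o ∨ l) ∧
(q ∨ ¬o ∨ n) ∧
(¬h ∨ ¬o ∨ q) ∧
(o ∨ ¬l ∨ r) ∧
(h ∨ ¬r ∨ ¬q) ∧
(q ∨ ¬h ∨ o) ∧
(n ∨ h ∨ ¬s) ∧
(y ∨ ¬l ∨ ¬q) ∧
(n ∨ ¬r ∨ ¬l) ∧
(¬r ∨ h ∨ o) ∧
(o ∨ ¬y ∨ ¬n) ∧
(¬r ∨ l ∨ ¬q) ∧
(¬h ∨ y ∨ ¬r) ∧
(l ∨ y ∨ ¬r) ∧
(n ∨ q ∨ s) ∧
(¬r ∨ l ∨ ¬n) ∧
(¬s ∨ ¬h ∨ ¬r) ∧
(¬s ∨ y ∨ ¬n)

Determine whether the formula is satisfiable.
Yes

Yes, the formula is satisfiable.

One satisfying assignment is: r=False, y=False, n=False, o=False, s=False, h=False, l=False, q=True

Verification: With this assignment, all 32 clauses evaluate to true.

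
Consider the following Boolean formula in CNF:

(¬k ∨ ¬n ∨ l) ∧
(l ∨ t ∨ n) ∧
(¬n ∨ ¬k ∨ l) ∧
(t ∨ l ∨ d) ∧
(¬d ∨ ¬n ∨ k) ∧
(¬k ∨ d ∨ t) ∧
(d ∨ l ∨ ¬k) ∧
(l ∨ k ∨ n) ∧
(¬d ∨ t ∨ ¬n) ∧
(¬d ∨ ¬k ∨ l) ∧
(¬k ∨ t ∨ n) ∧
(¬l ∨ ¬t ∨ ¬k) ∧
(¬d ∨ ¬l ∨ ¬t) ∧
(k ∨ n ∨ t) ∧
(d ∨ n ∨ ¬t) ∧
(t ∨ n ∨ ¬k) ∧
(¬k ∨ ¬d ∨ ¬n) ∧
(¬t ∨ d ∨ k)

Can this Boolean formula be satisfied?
Yes

Yes, the formula is satisfiable.

One satisfying assignment is: t=False, l=True, n=True, k=False, d=False

Verification: With this assignment, all 18 clauses evaluate to true.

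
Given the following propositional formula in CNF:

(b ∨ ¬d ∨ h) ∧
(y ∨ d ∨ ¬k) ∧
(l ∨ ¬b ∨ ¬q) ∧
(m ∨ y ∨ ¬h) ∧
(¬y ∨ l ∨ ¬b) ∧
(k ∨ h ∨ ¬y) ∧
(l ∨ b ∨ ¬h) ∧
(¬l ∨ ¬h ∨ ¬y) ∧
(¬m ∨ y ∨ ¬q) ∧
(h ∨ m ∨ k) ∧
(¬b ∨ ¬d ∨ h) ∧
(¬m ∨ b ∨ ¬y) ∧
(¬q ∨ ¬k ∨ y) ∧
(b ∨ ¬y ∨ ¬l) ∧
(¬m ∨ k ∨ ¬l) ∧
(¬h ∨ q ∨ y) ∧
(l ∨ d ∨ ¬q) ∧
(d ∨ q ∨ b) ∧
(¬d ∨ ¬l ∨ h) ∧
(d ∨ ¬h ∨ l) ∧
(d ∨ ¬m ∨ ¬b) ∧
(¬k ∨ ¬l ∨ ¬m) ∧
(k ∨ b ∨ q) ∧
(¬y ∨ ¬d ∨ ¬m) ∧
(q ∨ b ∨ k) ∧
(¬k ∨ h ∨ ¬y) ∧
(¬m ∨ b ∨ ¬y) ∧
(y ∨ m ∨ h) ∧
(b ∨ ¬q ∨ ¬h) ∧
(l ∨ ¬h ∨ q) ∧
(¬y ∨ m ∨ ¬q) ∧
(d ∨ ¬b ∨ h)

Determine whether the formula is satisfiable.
No

No, the formula is not satisfiable.

No assignment of truth values to the variables can make all 32 clauses true simultaneously.

The formula is UNSAT (unsatisfiable).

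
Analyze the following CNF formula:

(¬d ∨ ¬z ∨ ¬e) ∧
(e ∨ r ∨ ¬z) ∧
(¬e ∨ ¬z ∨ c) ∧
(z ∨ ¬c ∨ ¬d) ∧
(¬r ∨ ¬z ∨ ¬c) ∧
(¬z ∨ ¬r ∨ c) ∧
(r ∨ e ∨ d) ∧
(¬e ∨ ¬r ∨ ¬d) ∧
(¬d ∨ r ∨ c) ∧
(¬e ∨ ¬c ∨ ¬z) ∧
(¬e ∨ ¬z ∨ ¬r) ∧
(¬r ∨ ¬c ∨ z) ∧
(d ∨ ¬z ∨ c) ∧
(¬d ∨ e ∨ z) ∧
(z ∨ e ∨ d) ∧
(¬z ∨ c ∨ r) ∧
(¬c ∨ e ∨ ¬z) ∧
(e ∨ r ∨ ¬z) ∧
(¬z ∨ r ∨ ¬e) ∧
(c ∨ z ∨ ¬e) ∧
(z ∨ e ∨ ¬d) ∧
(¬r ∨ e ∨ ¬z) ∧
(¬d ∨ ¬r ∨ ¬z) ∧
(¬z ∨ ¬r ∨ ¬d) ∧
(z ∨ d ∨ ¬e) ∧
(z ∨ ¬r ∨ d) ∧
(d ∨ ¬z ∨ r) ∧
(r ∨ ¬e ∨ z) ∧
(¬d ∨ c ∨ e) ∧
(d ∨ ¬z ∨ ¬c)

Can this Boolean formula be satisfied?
No

No, the formula is not satisfiable.

No assignment of truth values to the variables can make all 30 clauses true simultaneously.

The formula is UNSAT (unsatisfiable).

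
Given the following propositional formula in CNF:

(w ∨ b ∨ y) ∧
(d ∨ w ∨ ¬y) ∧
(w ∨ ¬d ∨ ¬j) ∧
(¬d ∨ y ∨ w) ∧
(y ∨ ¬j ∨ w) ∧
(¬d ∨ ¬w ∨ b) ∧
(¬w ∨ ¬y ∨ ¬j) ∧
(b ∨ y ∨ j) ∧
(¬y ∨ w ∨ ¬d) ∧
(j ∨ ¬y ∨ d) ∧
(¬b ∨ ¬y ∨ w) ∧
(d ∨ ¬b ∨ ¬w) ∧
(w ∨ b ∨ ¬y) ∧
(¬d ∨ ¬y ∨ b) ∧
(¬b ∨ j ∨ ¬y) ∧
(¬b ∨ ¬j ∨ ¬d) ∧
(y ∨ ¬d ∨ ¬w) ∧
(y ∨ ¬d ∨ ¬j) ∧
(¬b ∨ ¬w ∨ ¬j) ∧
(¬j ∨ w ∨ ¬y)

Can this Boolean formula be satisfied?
Yes

Yes, the formula is satisfiable.

One satisfying assignment is: b=True, w=False, y=False, j=False, d=False

Verification: With this assignment, all 20 clauses evaluate to true.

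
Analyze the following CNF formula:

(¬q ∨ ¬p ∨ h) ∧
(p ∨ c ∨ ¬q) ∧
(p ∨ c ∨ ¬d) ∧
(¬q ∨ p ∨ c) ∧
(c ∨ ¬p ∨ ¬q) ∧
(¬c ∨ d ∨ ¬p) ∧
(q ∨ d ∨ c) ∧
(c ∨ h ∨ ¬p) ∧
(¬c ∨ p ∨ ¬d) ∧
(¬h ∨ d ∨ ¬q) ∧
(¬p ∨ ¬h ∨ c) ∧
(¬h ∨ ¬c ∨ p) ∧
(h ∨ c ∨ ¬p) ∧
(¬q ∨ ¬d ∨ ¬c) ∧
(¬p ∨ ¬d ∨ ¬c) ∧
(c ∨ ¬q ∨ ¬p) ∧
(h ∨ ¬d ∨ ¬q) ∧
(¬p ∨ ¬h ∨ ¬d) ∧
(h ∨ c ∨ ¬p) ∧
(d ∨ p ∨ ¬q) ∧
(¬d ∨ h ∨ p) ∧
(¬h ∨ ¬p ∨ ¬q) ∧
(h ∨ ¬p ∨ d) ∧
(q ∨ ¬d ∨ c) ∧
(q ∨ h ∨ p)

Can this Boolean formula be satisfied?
No

No, the formula is not satisfiable.

No assignment of truth values to the variables can make all 25 clauses true simultaneously.

The formula is UNSAT (unsatisfiable).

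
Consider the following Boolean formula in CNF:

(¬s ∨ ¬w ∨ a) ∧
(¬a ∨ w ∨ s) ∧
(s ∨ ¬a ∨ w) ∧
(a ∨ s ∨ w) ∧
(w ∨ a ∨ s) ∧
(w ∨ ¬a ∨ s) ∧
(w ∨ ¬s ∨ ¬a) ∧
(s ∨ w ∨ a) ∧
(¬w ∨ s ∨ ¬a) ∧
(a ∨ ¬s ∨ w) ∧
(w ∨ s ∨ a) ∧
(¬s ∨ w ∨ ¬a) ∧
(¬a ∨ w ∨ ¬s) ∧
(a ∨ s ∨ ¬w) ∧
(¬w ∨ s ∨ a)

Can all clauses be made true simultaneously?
Yes

Yes, the formula is satisfiable.

One satisfying assignment is: a=True, s=True, w=True

Verification: With this assignment, all 15 clauses evaluate to true.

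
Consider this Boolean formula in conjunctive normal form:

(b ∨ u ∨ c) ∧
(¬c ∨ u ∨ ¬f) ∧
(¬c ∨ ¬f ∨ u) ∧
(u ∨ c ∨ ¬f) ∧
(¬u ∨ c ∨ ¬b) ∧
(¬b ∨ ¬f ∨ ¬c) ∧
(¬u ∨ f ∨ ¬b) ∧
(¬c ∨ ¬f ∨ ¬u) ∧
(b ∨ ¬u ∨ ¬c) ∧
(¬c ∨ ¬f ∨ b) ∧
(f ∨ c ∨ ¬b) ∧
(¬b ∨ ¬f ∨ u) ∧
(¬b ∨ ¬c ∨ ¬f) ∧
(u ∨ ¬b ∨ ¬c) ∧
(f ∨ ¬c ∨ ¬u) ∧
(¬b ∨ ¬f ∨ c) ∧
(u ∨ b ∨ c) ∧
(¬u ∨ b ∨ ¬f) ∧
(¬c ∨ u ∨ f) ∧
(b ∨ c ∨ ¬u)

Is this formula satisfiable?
No

No, the formula is not satisfiable.

No assignment of truth values to the variables can make all 20 clauses true simultaneously.

The formula is UNSAT (unsatisfiable).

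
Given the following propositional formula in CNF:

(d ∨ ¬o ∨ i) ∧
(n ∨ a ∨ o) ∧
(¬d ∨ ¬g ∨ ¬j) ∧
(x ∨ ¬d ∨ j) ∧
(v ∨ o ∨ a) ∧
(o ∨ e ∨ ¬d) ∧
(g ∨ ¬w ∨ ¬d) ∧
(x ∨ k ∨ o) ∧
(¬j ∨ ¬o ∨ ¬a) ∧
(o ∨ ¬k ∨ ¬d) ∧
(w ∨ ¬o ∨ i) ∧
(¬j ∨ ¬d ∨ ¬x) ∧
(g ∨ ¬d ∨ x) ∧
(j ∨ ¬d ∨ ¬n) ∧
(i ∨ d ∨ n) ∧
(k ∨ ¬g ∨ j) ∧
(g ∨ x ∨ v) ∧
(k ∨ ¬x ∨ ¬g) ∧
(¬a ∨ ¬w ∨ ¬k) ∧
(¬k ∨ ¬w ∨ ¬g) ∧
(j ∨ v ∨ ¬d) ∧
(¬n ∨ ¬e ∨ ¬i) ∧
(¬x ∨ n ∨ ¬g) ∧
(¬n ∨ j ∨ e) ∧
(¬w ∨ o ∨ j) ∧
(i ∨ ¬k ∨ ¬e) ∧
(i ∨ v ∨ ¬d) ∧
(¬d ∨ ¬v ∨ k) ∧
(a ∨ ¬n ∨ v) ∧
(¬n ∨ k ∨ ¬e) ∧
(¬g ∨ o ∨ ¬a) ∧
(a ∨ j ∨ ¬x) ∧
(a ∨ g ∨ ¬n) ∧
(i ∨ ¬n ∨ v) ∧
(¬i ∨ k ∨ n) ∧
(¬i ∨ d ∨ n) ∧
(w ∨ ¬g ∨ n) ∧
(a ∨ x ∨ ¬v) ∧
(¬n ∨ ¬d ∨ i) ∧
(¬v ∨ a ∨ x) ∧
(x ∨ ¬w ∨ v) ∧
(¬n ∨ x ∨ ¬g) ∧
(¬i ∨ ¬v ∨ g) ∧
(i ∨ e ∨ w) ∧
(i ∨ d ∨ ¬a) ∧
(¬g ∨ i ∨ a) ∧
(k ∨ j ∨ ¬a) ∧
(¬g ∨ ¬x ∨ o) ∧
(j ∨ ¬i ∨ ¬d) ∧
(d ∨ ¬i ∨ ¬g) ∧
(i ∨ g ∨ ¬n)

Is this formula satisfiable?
Yes

Yes, the formula is satisfiable.

One satisfying assignment is: a=True, g=False, i=True, w=False, d=False, j=True, k=False, x=True, n=True, e=False, v=False, o=False

Verification: With this assignment, all 51 clauses evaluate to true.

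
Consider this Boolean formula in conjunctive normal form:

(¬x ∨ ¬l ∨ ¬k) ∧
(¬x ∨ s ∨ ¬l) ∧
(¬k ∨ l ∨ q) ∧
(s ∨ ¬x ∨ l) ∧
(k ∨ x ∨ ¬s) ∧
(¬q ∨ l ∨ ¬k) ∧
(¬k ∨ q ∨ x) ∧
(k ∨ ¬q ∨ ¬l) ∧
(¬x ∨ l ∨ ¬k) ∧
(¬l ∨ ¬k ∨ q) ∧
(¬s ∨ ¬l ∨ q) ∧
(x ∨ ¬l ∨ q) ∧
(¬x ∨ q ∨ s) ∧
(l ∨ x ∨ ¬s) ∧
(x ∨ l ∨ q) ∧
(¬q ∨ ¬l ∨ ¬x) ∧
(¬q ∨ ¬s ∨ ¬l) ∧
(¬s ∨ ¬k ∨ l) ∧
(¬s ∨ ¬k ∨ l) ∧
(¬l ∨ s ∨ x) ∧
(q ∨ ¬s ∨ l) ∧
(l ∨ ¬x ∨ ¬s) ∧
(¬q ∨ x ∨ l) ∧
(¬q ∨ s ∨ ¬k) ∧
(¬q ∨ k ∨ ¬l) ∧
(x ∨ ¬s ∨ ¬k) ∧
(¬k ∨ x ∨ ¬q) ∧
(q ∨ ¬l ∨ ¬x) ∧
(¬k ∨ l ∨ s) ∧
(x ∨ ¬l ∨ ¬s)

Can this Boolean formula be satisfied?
No

No, the formula is not satisfiable.

No assignment of truth values to the variables can make all 30 clauses true simultaneously.

The formula is UNSAT (unsatisfiable).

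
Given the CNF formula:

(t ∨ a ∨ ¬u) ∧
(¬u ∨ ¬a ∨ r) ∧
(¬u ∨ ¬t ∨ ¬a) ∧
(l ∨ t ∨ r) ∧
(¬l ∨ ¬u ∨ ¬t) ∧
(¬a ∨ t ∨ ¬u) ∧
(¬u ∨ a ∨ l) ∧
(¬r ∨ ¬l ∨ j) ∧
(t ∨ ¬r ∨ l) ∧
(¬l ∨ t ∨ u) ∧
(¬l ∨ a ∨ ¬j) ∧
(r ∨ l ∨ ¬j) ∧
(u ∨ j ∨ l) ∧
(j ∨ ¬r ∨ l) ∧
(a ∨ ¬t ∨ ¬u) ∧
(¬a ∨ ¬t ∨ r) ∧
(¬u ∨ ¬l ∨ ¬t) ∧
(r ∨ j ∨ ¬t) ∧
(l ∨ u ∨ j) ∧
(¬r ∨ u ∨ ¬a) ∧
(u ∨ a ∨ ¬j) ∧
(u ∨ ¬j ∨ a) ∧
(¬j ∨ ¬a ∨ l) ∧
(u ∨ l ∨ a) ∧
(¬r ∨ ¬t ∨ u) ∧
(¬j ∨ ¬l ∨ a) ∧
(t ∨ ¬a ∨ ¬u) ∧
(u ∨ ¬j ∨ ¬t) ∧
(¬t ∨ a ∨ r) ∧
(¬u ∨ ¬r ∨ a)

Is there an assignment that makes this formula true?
No

No, the formula is not satisfiable.

No assignment of truth values to the variables can make all 30 clauses true simultaneously.

The formula is UNSAT (unsatisfiable).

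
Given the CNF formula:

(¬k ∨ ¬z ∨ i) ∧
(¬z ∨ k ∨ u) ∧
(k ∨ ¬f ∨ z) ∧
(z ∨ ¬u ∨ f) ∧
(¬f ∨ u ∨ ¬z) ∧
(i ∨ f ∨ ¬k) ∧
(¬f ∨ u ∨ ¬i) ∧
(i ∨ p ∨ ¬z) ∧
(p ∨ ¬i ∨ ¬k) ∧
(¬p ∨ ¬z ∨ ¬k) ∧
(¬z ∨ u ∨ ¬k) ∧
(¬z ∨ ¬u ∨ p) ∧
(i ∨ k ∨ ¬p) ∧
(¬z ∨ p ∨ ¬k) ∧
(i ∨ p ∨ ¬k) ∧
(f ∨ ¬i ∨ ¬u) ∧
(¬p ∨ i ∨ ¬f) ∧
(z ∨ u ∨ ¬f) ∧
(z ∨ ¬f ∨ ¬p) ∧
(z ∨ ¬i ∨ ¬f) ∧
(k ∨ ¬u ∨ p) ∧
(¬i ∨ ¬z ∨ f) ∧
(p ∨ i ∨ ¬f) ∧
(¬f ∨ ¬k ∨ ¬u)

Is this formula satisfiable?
Yes

Yes, the formula is satisfiable.

One satisfying assignment is: z=False, i=False, f=False, k=False, p=False, u=False

Verification: With this assignment, all 24 clauses evaluate to true.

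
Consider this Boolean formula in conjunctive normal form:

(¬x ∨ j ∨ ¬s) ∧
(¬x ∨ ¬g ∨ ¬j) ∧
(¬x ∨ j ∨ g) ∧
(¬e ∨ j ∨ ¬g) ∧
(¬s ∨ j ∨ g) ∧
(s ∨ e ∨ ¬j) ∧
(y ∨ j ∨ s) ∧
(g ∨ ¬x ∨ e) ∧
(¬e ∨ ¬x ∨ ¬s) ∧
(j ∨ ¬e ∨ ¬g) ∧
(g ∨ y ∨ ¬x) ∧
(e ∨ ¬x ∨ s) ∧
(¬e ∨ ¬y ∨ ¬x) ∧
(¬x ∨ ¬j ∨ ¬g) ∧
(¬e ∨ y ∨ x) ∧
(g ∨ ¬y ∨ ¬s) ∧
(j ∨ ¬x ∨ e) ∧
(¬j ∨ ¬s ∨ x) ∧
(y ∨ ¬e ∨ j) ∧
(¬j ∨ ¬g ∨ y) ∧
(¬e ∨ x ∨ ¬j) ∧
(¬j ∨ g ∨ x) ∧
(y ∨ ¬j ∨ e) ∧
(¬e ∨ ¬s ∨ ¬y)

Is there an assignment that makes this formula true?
Yes

Yes, the formula is satisfiable.

One satisfying assignment is: j=False, e=False, s=True, g=True, y=False, x=False

Verification: With this assignment, all 24 clauses evaluate to true.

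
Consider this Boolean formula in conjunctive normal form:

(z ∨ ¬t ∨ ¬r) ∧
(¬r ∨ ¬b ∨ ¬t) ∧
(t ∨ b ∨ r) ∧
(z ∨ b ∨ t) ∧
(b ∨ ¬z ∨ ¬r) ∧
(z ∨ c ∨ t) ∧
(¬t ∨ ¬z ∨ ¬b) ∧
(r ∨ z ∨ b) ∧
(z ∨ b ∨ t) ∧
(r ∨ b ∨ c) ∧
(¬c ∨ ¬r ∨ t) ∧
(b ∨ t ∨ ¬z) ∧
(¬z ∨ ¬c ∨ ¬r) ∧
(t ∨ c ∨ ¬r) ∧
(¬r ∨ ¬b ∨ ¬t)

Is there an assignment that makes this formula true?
Yes

Yes, the formula is satisfiable.

One satisfying assignment is: c=False, r=False, b=True, t=True, z=False

Verification: With this assignment, all 15 clauses evaluate to true.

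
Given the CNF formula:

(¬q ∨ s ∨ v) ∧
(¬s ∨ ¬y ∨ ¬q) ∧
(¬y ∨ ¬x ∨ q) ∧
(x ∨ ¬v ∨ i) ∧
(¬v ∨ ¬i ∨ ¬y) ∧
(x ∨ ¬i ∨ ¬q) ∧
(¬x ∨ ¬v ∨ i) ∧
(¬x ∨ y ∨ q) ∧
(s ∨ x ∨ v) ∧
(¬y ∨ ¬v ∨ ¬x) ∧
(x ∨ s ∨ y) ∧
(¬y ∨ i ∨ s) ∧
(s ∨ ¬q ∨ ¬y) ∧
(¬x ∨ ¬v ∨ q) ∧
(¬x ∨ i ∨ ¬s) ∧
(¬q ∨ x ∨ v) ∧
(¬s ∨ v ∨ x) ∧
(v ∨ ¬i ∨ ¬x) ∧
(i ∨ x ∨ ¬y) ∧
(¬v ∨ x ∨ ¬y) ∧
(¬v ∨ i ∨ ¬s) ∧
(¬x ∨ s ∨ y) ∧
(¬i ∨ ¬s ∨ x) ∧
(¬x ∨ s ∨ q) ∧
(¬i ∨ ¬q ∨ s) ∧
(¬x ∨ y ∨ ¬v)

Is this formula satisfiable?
No

No, the formula is not satisfiable.

No assignment of truth values to the variables can make all 26 clauses true simultaneously.

The formula is UNSAT (unsatisfiable).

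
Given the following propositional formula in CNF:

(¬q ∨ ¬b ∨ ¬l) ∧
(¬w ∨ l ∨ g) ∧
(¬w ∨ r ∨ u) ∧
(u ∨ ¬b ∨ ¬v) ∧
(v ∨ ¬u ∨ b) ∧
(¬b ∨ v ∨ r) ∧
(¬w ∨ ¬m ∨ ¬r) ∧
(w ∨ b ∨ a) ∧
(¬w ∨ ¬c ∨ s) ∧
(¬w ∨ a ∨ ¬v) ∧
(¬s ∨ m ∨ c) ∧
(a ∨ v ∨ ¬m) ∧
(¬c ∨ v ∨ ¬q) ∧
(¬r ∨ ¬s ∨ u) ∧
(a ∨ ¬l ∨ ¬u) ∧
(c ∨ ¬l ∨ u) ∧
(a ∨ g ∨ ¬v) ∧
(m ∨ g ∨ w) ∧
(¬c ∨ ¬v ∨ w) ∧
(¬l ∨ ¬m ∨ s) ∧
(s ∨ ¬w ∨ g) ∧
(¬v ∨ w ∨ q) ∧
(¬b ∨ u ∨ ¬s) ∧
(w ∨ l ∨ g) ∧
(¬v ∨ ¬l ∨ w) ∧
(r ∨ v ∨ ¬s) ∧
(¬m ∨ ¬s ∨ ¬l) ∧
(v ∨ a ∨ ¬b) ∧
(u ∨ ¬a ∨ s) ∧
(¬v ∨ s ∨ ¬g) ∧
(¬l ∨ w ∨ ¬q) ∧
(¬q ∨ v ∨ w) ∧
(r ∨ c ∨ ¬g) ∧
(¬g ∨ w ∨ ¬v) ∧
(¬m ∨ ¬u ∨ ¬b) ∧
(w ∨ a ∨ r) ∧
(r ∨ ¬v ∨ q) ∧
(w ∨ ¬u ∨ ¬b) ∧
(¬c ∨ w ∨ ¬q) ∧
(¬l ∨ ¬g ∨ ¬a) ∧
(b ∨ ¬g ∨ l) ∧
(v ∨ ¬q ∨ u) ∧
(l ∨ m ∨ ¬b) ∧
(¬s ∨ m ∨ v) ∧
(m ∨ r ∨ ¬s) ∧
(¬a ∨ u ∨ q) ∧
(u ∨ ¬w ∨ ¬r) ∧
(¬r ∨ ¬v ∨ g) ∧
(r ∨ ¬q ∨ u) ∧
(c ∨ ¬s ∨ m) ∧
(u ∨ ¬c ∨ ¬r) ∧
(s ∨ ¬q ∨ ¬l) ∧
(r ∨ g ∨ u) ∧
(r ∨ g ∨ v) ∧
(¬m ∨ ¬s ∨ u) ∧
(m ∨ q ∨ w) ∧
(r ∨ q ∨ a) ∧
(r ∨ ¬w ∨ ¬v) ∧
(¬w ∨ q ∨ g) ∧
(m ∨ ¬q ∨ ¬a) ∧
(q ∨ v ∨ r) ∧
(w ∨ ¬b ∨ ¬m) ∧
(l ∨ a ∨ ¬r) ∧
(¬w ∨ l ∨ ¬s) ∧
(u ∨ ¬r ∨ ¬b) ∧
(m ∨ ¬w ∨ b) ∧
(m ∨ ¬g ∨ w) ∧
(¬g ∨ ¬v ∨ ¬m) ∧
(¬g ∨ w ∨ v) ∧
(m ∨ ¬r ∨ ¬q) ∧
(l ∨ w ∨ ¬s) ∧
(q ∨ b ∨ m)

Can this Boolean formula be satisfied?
No

No, the formula is not satisfiable.

No assignment of truth values to the variables can make all 72 clauses true simultaneously.

The formula is UNSAT (unsatisfiable).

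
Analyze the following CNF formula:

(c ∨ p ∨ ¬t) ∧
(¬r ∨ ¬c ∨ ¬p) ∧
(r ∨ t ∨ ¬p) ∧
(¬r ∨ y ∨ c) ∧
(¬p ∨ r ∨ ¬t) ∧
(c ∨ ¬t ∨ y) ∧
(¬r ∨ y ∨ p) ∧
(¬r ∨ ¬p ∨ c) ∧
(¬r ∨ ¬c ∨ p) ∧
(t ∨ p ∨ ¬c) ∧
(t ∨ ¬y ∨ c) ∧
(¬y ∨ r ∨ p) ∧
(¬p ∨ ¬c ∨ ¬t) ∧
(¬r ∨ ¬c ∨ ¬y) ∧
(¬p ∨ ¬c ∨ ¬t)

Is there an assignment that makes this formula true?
Yes

Yes, the formula is satisfiable.

One satisfying assignment is: c=False, t=False, r=False, p=False, y=False

Verification: With this assignment, all 15 clauses evaluate to true.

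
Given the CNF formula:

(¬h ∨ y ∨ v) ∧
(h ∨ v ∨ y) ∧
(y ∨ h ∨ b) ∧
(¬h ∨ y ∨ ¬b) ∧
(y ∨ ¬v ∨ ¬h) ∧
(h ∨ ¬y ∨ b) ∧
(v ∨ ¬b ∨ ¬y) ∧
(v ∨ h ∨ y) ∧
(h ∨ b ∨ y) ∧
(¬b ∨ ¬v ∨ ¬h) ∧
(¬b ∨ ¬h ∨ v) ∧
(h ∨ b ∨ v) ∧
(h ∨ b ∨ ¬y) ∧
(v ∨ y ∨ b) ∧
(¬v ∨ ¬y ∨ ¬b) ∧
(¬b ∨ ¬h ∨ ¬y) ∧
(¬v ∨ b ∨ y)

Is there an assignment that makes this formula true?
Yes

Yes, the formula is satisfiable.

One satisfying assignment is: b=False, h=True, v=False, y=True

Verification: With this assignment, all 17 clauses evaluate to true.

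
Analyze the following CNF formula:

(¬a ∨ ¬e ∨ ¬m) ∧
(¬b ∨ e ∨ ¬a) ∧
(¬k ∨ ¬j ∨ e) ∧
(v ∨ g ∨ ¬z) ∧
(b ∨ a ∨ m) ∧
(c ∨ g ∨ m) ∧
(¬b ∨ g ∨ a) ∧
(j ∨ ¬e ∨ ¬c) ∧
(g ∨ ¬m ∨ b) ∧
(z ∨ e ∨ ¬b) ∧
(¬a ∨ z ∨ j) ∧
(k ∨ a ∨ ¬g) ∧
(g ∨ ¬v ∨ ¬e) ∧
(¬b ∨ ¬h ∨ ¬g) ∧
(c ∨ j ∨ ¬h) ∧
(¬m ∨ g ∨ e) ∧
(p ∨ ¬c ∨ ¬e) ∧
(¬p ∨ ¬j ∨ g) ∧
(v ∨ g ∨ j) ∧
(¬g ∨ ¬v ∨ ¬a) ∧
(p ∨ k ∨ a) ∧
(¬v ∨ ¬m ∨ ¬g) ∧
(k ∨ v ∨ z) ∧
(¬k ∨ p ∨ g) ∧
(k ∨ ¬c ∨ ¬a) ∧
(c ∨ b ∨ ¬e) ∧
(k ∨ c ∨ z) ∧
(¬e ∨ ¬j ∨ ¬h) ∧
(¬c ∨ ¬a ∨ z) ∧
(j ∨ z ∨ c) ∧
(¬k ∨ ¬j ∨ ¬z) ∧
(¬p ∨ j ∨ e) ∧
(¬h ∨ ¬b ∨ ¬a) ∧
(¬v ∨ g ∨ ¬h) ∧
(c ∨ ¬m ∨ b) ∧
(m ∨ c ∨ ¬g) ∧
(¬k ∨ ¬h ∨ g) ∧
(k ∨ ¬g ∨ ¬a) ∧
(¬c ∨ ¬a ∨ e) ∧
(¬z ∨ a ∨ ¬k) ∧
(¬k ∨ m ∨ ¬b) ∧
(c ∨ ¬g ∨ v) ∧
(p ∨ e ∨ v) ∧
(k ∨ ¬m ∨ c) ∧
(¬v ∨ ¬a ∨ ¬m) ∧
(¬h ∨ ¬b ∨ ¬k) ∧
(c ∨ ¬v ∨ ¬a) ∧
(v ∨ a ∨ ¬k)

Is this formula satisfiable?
No

No, the formula is not satisfiable.

No assignment of truth values to the variables can make all 48 clauses true simultaneously.

The formula is UNSAT (unsatisfiable).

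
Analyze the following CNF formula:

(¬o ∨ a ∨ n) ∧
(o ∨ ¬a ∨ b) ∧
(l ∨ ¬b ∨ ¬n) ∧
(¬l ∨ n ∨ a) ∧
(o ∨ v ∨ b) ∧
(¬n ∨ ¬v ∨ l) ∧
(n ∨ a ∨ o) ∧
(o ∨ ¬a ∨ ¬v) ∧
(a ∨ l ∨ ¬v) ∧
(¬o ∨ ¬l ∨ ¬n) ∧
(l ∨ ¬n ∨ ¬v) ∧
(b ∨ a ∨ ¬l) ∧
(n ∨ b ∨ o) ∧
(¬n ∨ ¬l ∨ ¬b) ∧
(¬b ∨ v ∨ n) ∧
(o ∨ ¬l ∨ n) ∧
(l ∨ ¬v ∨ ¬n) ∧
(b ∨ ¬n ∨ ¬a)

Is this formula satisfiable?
Yes

Yes, the formula is satisfiable.

One satisfying assignment is: v=False, b=False, a=False, l=False, o=True, n=True

Verification: With this assignment, all 18 clauses evaluate to true.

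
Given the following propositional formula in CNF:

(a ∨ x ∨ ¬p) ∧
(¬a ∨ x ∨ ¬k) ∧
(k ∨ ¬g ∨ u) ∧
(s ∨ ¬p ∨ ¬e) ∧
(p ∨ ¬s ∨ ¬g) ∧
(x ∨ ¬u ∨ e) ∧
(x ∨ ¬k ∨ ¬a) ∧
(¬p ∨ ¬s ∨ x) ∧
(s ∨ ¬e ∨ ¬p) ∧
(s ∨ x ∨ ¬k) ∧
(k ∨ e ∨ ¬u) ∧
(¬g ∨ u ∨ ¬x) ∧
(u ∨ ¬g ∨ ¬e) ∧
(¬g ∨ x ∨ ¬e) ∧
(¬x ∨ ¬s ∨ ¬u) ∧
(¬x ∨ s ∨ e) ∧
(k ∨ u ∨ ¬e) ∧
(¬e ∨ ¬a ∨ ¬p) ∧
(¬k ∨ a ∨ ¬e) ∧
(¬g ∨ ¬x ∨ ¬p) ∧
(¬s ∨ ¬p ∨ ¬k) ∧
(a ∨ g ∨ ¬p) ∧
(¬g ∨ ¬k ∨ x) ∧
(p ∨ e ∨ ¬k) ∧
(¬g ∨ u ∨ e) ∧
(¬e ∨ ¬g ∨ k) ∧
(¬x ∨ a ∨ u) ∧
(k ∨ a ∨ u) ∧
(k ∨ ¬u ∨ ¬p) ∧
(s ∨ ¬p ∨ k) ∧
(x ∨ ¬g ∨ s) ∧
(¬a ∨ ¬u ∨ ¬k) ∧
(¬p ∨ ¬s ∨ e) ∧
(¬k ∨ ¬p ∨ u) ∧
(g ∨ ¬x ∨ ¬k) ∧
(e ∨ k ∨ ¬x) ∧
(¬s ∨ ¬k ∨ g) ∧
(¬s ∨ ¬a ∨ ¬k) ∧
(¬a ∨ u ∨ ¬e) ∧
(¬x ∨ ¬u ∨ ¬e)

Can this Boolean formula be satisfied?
Yes

Yes, the formula is satisfiable.

One satisfying assignment is: e=False, a=True, x=False, p=False, k=False, u=False, g=False, s=False

Verification: With this assignment, all 40 clauses evaluate to true.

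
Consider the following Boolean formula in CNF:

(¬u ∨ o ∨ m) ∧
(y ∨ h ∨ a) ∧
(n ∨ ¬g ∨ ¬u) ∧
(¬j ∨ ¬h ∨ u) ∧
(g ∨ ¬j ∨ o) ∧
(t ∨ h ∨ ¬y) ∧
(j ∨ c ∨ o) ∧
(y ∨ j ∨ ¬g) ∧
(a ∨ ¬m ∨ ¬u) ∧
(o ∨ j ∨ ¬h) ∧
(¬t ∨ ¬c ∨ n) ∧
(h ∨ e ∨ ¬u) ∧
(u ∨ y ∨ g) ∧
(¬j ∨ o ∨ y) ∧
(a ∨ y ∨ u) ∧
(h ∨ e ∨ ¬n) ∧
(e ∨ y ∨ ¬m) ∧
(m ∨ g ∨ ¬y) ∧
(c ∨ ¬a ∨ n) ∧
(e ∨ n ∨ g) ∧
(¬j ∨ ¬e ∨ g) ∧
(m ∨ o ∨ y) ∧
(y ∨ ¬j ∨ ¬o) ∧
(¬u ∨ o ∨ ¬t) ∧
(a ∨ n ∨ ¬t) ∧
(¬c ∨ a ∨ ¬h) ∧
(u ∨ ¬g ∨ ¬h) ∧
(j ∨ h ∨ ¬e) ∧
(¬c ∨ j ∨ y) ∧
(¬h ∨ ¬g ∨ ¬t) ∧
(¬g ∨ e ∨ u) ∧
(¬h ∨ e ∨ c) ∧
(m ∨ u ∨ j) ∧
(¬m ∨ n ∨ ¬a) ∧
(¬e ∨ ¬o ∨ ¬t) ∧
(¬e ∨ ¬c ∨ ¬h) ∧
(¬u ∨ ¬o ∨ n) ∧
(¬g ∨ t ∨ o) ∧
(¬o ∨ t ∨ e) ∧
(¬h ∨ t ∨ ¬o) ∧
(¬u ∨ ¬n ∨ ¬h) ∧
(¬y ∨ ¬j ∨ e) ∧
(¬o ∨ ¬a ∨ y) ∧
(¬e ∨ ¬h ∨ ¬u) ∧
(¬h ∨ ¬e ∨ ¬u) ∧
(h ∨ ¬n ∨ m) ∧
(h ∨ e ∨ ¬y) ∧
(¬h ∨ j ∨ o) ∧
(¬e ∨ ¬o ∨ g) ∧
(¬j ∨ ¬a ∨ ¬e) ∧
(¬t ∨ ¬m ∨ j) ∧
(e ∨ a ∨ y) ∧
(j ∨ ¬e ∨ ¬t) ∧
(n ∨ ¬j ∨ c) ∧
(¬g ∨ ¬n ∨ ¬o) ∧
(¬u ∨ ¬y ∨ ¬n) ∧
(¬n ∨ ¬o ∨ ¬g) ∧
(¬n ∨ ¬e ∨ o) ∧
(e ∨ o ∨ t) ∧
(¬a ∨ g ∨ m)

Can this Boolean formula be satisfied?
No

No, the formula is not satisfiable.

No assignment of truth values to the variables can make all 60 clauses true simultaneously.

The formula is UNSAT (unsatisfiable).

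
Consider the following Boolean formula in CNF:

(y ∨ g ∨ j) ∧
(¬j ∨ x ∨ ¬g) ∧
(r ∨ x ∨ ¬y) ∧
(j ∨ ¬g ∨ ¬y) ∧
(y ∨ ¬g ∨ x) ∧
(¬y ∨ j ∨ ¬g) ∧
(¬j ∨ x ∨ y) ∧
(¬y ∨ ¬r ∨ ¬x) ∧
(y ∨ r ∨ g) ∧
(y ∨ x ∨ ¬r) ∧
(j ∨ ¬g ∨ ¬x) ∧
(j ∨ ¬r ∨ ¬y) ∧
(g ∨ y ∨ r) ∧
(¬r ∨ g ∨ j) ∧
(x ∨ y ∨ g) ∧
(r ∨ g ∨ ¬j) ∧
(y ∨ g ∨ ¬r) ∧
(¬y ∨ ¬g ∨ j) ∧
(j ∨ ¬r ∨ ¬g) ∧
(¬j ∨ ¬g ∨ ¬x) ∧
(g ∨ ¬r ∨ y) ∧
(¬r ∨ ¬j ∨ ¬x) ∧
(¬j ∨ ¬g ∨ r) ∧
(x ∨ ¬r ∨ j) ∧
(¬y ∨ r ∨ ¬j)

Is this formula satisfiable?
Yes

Yes, the formula is satisfiable.

One satisfying assignment is: j=False, y=True, r=False, x=True, g=False

Verification: With this assignment, all 25 clauses evaluate to true.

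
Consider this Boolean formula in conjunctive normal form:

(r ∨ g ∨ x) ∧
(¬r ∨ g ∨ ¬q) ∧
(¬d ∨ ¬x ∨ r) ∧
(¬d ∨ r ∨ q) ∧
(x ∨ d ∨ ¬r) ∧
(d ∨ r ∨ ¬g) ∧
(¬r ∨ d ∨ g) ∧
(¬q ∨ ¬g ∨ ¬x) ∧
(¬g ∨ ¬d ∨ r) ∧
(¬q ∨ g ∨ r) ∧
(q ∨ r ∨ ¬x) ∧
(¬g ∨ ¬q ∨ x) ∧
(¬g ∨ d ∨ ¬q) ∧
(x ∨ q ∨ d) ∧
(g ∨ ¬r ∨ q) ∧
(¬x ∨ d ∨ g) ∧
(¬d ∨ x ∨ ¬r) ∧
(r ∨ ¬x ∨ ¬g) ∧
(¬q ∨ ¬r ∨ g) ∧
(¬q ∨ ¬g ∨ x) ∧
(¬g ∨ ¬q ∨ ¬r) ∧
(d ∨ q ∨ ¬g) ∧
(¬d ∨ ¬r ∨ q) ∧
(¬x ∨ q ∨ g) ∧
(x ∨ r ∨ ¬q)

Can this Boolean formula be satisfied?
No

No, the formula is not satisfiable.

No assignment of truth values to the variables can make all 25 clauses true simultaneously.

The formula is UNSAT (unsatisfiable).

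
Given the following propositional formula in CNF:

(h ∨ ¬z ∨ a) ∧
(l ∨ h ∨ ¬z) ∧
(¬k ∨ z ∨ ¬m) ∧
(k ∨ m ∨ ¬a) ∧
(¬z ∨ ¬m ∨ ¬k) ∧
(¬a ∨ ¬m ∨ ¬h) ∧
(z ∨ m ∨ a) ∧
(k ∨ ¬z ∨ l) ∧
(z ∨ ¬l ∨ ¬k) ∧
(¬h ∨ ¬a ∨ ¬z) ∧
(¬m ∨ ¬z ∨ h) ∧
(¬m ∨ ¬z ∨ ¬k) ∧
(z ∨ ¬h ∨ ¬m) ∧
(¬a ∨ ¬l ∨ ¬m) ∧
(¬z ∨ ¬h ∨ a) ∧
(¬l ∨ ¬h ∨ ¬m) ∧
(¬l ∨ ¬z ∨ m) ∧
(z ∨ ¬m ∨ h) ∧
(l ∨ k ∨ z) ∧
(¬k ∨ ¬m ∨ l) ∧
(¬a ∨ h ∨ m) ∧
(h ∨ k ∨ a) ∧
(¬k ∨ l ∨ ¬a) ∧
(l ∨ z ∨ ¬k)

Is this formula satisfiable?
No

No, the formula is not satisfiable.

No assignment of truth values to the variables can make all 24 clauses true simultaneously.

The formula is UNSAT (unsatisfiable).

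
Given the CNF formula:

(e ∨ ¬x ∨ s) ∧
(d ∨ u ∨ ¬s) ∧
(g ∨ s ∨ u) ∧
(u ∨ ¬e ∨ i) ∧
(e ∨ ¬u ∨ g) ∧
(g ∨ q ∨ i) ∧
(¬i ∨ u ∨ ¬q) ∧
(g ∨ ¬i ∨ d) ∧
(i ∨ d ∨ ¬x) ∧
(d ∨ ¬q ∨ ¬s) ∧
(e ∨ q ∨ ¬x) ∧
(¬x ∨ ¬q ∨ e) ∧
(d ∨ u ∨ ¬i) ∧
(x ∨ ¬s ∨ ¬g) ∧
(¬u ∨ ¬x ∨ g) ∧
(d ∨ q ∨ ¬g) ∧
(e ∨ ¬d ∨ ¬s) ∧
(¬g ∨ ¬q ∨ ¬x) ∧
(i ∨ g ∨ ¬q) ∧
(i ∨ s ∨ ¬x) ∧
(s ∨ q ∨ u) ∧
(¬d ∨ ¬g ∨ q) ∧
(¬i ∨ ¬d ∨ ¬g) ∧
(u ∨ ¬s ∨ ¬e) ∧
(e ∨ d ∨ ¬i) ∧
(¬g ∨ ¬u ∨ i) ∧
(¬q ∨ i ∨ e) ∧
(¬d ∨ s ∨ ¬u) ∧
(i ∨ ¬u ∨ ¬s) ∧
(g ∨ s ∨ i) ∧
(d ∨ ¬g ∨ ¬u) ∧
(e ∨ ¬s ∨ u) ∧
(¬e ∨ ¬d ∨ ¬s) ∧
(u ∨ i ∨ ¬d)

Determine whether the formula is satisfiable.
No

No, the formula is not satisfiable.

No assignment of truth values to the variables can make all 34 clauses true simultaneously.

The formula is UNSAT (unsatisfiable).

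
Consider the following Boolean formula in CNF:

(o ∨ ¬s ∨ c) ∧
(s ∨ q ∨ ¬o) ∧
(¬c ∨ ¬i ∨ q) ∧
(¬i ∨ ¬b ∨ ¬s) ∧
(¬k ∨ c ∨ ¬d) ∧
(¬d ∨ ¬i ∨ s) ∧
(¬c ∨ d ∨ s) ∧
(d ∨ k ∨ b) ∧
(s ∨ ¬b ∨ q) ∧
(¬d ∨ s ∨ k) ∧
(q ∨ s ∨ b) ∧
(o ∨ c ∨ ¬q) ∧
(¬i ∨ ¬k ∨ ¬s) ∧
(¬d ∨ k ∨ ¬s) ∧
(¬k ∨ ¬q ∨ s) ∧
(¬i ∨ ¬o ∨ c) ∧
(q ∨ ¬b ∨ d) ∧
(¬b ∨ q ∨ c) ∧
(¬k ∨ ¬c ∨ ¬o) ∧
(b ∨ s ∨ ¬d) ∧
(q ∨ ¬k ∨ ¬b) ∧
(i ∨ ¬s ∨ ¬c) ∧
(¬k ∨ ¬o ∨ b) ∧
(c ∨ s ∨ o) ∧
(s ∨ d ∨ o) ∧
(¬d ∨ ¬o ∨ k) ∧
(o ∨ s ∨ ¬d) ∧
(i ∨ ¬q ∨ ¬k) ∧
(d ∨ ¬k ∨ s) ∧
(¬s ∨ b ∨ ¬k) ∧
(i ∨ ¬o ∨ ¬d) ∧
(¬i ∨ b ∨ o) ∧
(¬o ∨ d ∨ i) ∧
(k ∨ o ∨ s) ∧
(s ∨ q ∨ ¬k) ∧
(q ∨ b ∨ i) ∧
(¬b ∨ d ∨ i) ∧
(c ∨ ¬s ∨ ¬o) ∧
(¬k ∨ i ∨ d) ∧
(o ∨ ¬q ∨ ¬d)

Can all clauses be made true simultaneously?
No

No, the formula is not satisfiable.

No assignment of truth values to the variables can make all 40 clauses true simultaneously.

The formula is UNSAT (unsatisfiable).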